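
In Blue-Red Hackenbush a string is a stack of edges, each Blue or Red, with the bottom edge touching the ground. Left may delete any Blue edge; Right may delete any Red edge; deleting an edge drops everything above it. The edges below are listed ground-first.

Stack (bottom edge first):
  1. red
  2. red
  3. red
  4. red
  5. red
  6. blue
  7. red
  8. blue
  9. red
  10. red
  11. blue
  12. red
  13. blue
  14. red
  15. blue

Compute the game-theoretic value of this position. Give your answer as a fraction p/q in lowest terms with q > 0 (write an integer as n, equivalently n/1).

-4821/1024

step 1: add red to get r; options L={  } R={ 0 } ⇒ -1
step 2: add red to get rr; options L={  } R={ -1 0 } ⇒ -2
step 3: add red to get rrr; options L={  } R={ -2 -1 0 } ⇒ -3
step 4: add red to get rrrr; options L={  } R={ -3 -2 -1 0 } ⇒ -4
step 5: add red to get rrrrr; options L={  } R={ -4 -3 -2 -1 0 } ⇒ -5
step 6: add blue to get rrrrrb; options L={ -5 } R={ -4 -3 -2 -1 0 } ⇒ -9/2
step 7: add red to get rrrrrbr; options L={ -5 } R={ -9/2 -4 -3 -2 -1 0 } ⇒ -19/4
step 8: add blue to get rrrrrbrb; options L={ -5 -19/4 } R={ -9/2 -4 -3 -2 -1 0 } ⇒ -37/8
step 9: add red to get rrrrrbrbr; options L={ -5 -19/4 } R={ -37/8 -9/2 -4 -3 -2 -1 0 } ⇒ -75/16
step 10: add red to get rrrrrbrbrr; options L={ -5 -19/4 } R={ -75/16 -37/8 -9/2 -4 -3 -2 -1 0 } ⇒ -151/32
step 11: add blue to get rrrrrbrbrrb; options L={ -5 -19/4 -151/32 } R={ -75/16 -37/8 -9/2 -4 -3 -2 -1 0 } ⇒ -301/64
step 12: add red to get rrrrrbrbrrbr; options L={ -5 -19/4 -151/32 } R={ -301/64 -75/16 -37/8 -9/2 -4 -3 -2 -1 0 } ⇒ -603/128
step 13: add blue to get rrrrrbrbrrbrb; options L={ -5 -19/4 -151/32 -603/128 } R={ -301/64 -75/16 -37/8 -9/2 -4 -3 -2 -1 0 } ⇒ -1205/256
step 14: add red to get rrrrrbrbrrbrbr; options L={ -5 -19/4 -151/32 -603/128 } R={ -1205/256 -301/64 -75/16 -37/8 -9/2 -4 -3 -2 -1 0 } ⇒ -2411/512
step 15: add blue to get rrrrrbrbrrbrbrb; options L={ -5 -19/4 -151/32 -603/128 -2411/512 } R={ -1205/256 -301/64 -75/16 -37/8 -9/2 -4 -3 -2 -1 0 } ⇒ -4821/1024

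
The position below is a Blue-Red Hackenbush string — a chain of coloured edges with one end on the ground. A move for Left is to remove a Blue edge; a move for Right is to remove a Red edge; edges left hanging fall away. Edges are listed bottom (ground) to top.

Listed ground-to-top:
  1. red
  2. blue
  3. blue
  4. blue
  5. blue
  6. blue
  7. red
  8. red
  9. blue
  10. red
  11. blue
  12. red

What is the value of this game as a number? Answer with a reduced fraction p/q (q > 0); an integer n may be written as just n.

Recurse on prefixes of the 12-edge string red blue blue blue blue blue red red blue red blue red:
v_1 [r]  L=[—]  R=[0]  => -1
v_2 [rb]  L=[-1]  R=[0]  => -1/2
v_3 [rbb]  L=[-1; -1/2]  R=[0]  => -1/4
v_4 [rbbb]  L=[-1; -1/2; -1/4]  R=[0]  => -1/8
v_5 [rbbbb]  L=[-1; -1/2; -1/4; -1/8]  R=[0]  => -1/16
v_6 [rbbbbb]  L=[-1; -1/2; -1/4; -1/8; -1/16]  R=[0]  => -1/32
v_7 [rbbbbbr]  L=[-1; -1/2; -1/4; -1/8; -1/16]  R=[-1/32; 0]  => -3/64
v_8 [rbbbbbrr]  L=[-1; -1/2; -1/4; -1/8; -1/16]  R=[-3/64; -1/32; 0]  => -7/128
v_9 [rbbbbbrrb]  L=[-1; -1/2; -1/4; -1/8; -1/16; -7/128]  R=[-3/64; -1/32; 0]  => -13/256
v_10 [rbbbbbrrbr]  L=[-1; -1/2; -1/4; -1/8; -1/16; -7/128]  R=[-13/256; -3/64; -1/32; 0]  => -27/512
v_11 [rbbbbbrrbrb]  L=[-1; -1/2; -1/4; -1/8; -1/16; -7/128; -27/512]  R=[-13/256; -3/64; -1/32; 0]  => -53/1024
v_12 [rbbbbbrrbrbr]  L=[-1; -1/2; -1/4; -1/8; -1/16; -7/128; -27/512]  R=[-53/1024; -13/256; -3/64; -1/32; 0]  => -107/2048

-107/2048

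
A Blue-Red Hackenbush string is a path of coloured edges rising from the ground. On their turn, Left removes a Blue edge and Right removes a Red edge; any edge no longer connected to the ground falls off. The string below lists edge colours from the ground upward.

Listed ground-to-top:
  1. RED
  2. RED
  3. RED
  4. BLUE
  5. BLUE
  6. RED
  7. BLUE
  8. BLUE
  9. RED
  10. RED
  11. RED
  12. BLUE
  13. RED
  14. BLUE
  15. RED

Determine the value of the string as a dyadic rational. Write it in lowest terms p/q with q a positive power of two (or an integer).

Build G(s[:k]) for k = 1..15, string s = RED RED RED BLUE BLUE RED BLUE BLUE RED RED RED BLUE RED BLUE RED.
R: Left {  }, Right { 0 } so simplest -1
RR: Left {  }, Right { -1; 0 } so simplest -2
RRR: Left {  }, Right { -2; -1; 0 } so simplest -3
RRRB: Left { -3 }, Right { -2; -1; 0 } so simplest -5/2
RRRBB: Left { -3; -5/2 }, Right { -2; -1; 0 } so simplest -9/4
RRRBBR: Left { -3; -5/2 }, Right { -9/4; -2; -1; 0 } so simplest -19/8
RRRBBRB: Left { -3; -5/2; -19/8 }, Right { -9/4; -2; -1; 0 } so simplest -37/16
RRRBBRBB: Left { -3; -5/2; -19/8; -37/16 }, Right { -9/4; -2; -1; 0 } so simplest -73/32
RRRBBRBBR: Left { -3; -5/2; -19/8; -37/16 }, Right { -73/32; -9/4; -2; -1; 0 } so simplest -147/64
RRRBBRBBRR: Left { -3; -5/2; -19/8; -37/16 }, Right { -147/64; -73/32; -9/4; -2; -1; 0 } so simplest -295/128
RRRBBRBBRRR: Left { -3; -5/2; -19/8; -37/16 }, Right { -295/128; -147/64; -73/32; -9/4; -2; -1; 0 } so simplest -591/256
RRRBBRBBRRRB: Left { -3; -5/2; -19/8; -37/16; -591/256 }, Right { -295/128; -147/64; -73/32; -9/4; -2; -1; 0 } so simplest -1181/512
RRRBBRBBRRRBR: Left { -3; -5/2; -19/8; -37/16; -591/256 }, Right { -1181/512; -295/128; -147/64; -73/32; -9/4; -2; -1; 0 } so simplest -2363/1024
RRRBBRBBRRRBRB: Left { -3; -5/2; -19/8; -37/16; -591/256; -2363/1024 }, Right { -1181/512; -295/128; -147/64; -73/32; -9/4; -2; -1; 0 } so simplest -4725/2048
RRRBBRBBRRRBRBR: Left { -3; -5/2; -19/8; -37/16; -591/256; -2363/1024 }, Right { -4725/2048; -1181/512; -295/128; -147/64; -73/32; -9/4; -2; -1; 0 } so simplest -9451/4096

-9451/4096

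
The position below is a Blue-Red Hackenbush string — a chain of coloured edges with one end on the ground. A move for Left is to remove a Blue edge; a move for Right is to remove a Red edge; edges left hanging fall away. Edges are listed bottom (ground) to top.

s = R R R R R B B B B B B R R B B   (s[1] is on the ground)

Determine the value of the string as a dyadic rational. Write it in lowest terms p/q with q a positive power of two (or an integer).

-4121/1024

Recurse on prefixes of the 15-edge string R R R R R B B B B B B R R B B:
G(R) = { (no moves) | 0 } => -1
G(RR) = { (no moves) | -1,0 } => -2
G(RRR) = { (no moves) | -2,-1,0 } => -3
G(RRRR) = { (no moves) | -3,-2,-1,0 } => -4
G(RRRRR) = { (no moves) | -4,-3,-2,-1,0 } => -5
G(RRRRRB) = { -5 | -4,-3,-2,-1,0 } => -9/2
G(RRRRRBB) = { -5,-9/2 | -4,-3,-2,-1,0 } => -17/4
G(RRRRRBBB) = { -5,-9/2,-17/4 | -4,-3,-2,-1,0 } => -33/8
G(RRRRRBBBB) = { -5,-9/2,-17/4,-33/8 | -4,-3,-2,-1,0 } => -65/16
G(RRRRRBBBBB) = { -5,-9/2,-17/4,-33/8,-65/16 | -4,-3,-2,-1,0 } => -129/32
G(RRRRRBBBBBB) = { -5,-9/2,-17/4,-33/8,-65/16,-129/32 | -4,-3,-2,-1,0 } => -257/64
G(RRRRRBBBBBBR) = { -5,-9/2,-17/4,-33/8,-65/16,-129/32 | -257/64,-4,-3,-2,-1,0 } => -515/128
G(RRRRRBBBBBBRR) = { -5,-9/2,-17/4,-33/8,-65/16,-129/32 | -515/128,-257/64,-4,-3,-2,-1,0 } => -1031/256
G(RRRRRBBBBBBRRB) = { -5,-9/2,-17/4,-33/8,-65/16,-129/32,-1031/256 | -515/128,-257/64,-4,-3,-2,-1,0 } => -2061/512
G(RRRRRBBBBBBRRBB) = { -5,-9/2,-17/4,-33/8,-65/16,-129/32,-1031/256,-2061/512 | -515/128,-257/64,-4,-3,-2,-1,0 } => -4121/1024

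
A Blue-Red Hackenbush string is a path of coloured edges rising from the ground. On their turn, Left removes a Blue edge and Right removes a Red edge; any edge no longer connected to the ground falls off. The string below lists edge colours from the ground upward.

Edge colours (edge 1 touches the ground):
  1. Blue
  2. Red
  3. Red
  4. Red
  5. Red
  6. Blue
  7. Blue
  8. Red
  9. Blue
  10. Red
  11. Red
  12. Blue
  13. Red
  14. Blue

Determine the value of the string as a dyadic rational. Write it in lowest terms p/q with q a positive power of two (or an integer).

843/8192

Build value(s[:k]) for k = 1..14, string s = Blue Red Red Red Red Blue Blue Red Blue Red Red Blue Red Blue.
1 of 14 · B · max L 0 · min R +∞ = 1
2 of 14 · BR · max L 0 · min R 1 = 1/2
3 of 14 · BRR · max L 0 · min R 1/2 = 1/4
4 of 14 · BRRR · max L 0 · min R 1/4 = 1/8
5 of 14 · BRRRR · max L 0 · min R 1/8 = 1/16
6 of 14 · BRRRRB · max L 1/16 · min R 1/8 = 3/32
7 of 14 · BRRRRBB · max L 3/32 · min R 1/8 = 7/64
8 of 14 · BRRRRBBR · max L 3/32 · min R 7/64 = 13/128
9 of 14 · BRRRRBBRB · max L 13/128 · min R 7/64 = 27/256
10 of 14 · BRRRRBBRBR · max L 13/128 · min R 27/256 = 53/512
11 of 14 · BRRRRBBRBRR · max L 13/128 · min R 53/512 = 105/1024
12 of 14 · BRRRRBBRBRRB · max L 105/1024 · min R 53/512 = 211/2048
13 of 14 · BRRRRBBRBRRBR · max L 105/1024 · min R 211/2048 = 421/4096
14 of 14 · BRRRRBBRBRRBRB · max L 421/4096 · min R 211/2048 = 843/8192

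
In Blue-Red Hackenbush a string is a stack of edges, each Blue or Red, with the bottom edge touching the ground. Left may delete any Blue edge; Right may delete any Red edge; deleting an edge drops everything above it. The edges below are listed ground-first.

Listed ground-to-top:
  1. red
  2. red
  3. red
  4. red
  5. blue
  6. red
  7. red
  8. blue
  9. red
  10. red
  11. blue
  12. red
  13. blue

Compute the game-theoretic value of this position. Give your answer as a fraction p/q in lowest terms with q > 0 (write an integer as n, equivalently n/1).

-1973/512

Recurse on prefixes of the 13-edge string red red red red blue red red blue red red blue red blue:
G_1 [r]  L=[(no moves)]  R=[0]  ⇒ -1
G_2 [rr]  L=[(no moves)]  R=[-1 0]  ⇒ -2
G_3 [rrr]  L=[(no moves)]  R=[-2 -1 0]  ⇒ -3
G_4 [rrrr]  L=[(no moves)]  R=[-3 -2 -1 0]  ⇒ -4
G_5 [rrrrb]  L=[-4]  R=[-3 -2 -1 0]  ⇒ -7/2
G_6 [rrrrbr]  L=[-4]  R=[-7/2 -3 -2 -1 0]  ⇒ -15/4
G_7 [rrrrbrr]  L=[-4]  R=[-15/4 -7/2 -3 -2 -1 0]  ⇒ -31/8
G_8 [rrrrbrrb]  L=[-4 -31/8]  R=[-15/4 -7/2 -3 -2 -1 0]  ⇒ -61/16
G_9 [rrrrbrrbr]  L=[-4 -31/8]  R=[-61/16 -15/4 -7/2 -3 -2 -1 0]  ⇒ -123/32
G_10 [rrrrbrrbrr]  L=[-4 -31/8]  R=[-123/32 -61/16 -15/4 -7/2 -3 -2 -1 0]  ⇒ -247/64
G_11 [rrrrbrrbrrb]  L=[-4 -31/8 -247/64]  R=[-123/32 -61/16 -15/4 -7/2 -3 -2 -1 0]  ⇒ -493/128
G_12 [rrrrbrrbrrbr]  L=[-4 -31/8 -247/64]  R=[-493/128 -123/32 -61/16 -15/4 -7/2 -3 -2 -1 0]  ⇒ -987/256
G_13 [rrrrbrrbrrbrb]  L=[-4 -31/8 -247/64 -987/256]  R=[-493/128 -123/32 -61/16 -15/4 -7/2 -3 -2 -1 0]  ⇒ -1973/512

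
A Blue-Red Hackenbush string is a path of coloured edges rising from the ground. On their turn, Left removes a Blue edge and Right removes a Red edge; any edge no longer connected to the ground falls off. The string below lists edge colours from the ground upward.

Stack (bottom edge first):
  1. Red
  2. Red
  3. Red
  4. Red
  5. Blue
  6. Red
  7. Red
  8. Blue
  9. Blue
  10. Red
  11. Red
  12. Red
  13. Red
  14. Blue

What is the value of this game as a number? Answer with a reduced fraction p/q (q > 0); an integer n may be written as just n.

R: Left { · }, Right { 0 } → simplest -1
RR: Left { · }, Right { -1; 0 } → simplest -2
RRR: Left { · }, Right { -2; -1; 0 } → simplest -3
RRRR: Left { · }, Right { -3; -2; -1; 0 } → simplest -4
RRRRB: Left { -4 }, Right { -3; -2; -1; 0 } → simplest -7/2
RRRRBR: Left { -4 }, Right { -7/2; -3; -2; -1; 0 } → simplest -15/4
RRRRBRR: Left { -4 }, Right { -15/4; -7/2; -3; -2; -1; 0 } → simplest -31/8
RRRRBRRB: Left { -4; -31/8 }, Right { -15/4; -7/2; -3; -2; -1; 0 } → simplest -61/16
RRRRBRRBB: Left { -4; -31/8; -61/16 }, Right { -15/4; -7/2; -3; -2; -1; 0 } → simplest -121/32
RRRRBRRBBR: Left { -4; -31/8; -61/16 }, Right { -121/32; -15/4; -7/2; -3; -2; -1; 0 } → simplest -243/64
RRRRBRRBBRR: Left { -4; -31/8; -61/16 }, Right { -243/64; -121/32; -15/4; -7/2; -3; -2; -1; 0 } → simplest -487/128
RRRRBRRBBRRR: Left { -4; -31/8; -61/16 }, Right { -487/128; -243/64; -121/32; -15/4; -7/2; -3; -2; -1; 0 } → simplest -975/256
RRRRBRRBBRRRR: Left { -4; -31/8; -61/16 }, Right { -975/256; -487/128; -243/64; -121/32; -15/4; -7/2; -3; -2; -1; 0 } → simplest -1951/512
RRRRBRRBBRRRRB: Left { -4; -31/8; -61/16; -1951/512 }, Right { -975/256; -487/128; -243/64; -121/32; -15/4; -7/2; -3; -2; -1; 0 } → simplest -3901/1024

-3901/1024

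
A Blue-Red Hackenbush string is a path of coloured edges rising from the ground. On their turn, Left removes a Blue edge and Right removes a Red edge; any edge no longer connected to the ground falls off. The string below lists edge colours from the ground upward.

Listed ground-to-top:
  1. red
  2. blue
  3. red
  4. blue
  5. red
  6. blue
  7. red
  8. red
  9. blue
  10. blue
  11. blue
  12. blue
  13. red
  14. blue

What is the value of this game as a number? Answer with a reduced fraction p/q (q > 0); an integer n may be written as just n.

-5509/8192

step 1: add red to get r; options L={ none } R={ 0 } = -1
step 2: add blue to get rb; options L={ -1 } R={ 0 } = -1/2
step 3: add red to get rbr; options L={ -1 } R={ -1/2; 0 } = -3/4
step 4: add blue to get rbrb; options L={ -1; -3/4 } R={ -1/2; 0 } = -5/8
step 5: add red to get rbrbr; options L={ -1; -3/4 } R={ -5/8; -1/2; 0 } = -11/16
step 6: add blue to get rbrbrb; options L={ -1; -3/4; -11/16 } R={ -5/8; -1/2; 0 } = -21/32
step 7: add red to get rbrbrbr; options L={ -1; -3/4; -11/16 } R={ -21/32; -5/8; -1/2; 0 } = -43/64
step 8: add red to get rbrbrbrr; options L={ -1; -3/4; -11/16 } R={ -43/64; -21/32; -5/8; -1/2; 0 } = -87/128
step 9: add blue to get rbrbrbrrb; options L={ -1; -3/4; -11/16; -87/128 } R={ -43/64; -21/32; -5/8; -1/2; 0 } = -173/256
step 10: add blue to get rbrbrbrrbb; options L={ -1; -3/4; -11/16; -87/128; -173/256 } R={ -43/64; -21/32; -5/8; -1/2; 0 } = -345/512
step 11: add blue to get rbrbrbrrbbb; options L={ -1; -3/4; -11/16; -87/128; -173/256; -345/512 } R={ -43/64; -21/32; -5/8; -1/2; 0 } = -689/1024
step 12: add blue to get rbrbrbrrbbbb; options L={ -1; -3/4; -11/16; -87/128; -173/256; -345/512; -689/1024 } R={ -43/64; -21/32; -5/8; -1/2; 0 } = -1377/2048
step 13: add red to get rbrbrbrrbbbbr; options L={ -1; -3/4; -11/16; -87/128; -173/256; -345/512; -689/1024 } R={ -1377/2048; -43/64; -21/32; -5/8; -1/2; 0 } = -2755/4096
step 14: add blue to get rbrbrbrrbbbbrb; options L={ -1; -3/4; -11/16; -87/128; -173/256; -345/512; -689/1024; -2755/4096 } R={ -1377/2048; -43/64; -21/32; -5/8; -1/2; 0 } = -5509/8192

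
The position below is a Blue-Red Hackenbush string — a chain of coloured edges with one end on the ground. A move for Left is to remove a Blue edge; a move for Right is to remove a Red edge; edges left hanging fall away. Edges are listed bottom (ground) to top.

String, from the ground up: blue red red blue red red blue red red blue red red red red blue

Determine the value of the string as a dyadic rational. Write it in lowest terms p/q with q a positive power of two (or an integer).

1 of 15 · b · max L 0 · min R +∞ — 1
2 of 15 · br · max L 0 · min R 1 — 1/2
3 of 15 · brr · max L 0 · min R 1/2 — 1/4
4 of 15 · brrb · max L 1/4 · min R 1/2 — 3/8
5 of 15 · brrbr · max L 1/4 · min R 3/8 — 5/16
6 of 15 · brrbrr · max L 1/4 · min R 5/16 — 9/32
7 of 15 · brrbrrb · max L 9/32 · min R 5/16 — 19/64
8 of 15 · brrbrrbr · max L 9/32 · min R 19/64 — 37/128
9 of 15 · brrbrrbrr · max L 9/32 · min R 37/128 — 73/256
10 of 15 · brrbrrbrrb · max L 73/256 · min R 37/128 — 147/512
11 of 15 · brrbrrbrrbr · max L 73/256 · min R 147/512 — 293/1024
12 of 15 · brrbrrbrrbrr · max L 73/256 · min R 293/1024 — 585/2048
13 of 15 · brrbrrbrrbrrr · max L 73/256 · min R 585/2048 — 1169/4096
14 of 15 · brrbrrbrrbrrrr · max L 73/256 · min R 1169/4096 — 2337/8192
15 of 15 · brrbrrbrrbrrrrb · max L 2337/8192 · min R 1169/4096 — 4675/16384

4675/16384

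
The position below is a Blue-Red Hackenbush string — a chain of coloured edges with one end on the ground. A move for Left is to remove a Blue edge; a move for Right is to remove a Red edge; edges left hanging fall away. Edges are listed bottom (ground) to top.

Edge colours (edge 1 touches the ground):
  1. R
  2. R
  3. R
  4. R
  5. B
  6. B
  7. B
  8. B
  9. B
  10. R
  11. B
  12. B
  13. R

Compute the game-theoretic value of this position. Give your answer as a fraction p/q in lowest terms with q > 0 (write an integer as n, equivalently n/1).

-1555/512

Recurse on prefixes of the 13-edge string R R R R B B B B B R B B R:
R: Left {  }, Right { 0 } ⇒ simplest -1
RR: Left {  }, Right { -1; 0 } ⇒ simplest -2
RRR: Left {  }, Right { -2; -1; 0 } ⇒ simplest -3
RRRR: Left {  }, Right { -3; -2; -1; 0 } ⇒ simplest -4
RRRRB: Left { -4 }, Right { -3; -2; -1; 0 } ⇒ simplest -7/2
RRRRBB: Left { -4; -7/2 }, Right { -3; -2; -1; 0 } ⇒ simplest -13/4
RRRRBBB: Left { -4; -7/2; -13/4 }, Right { -3; -2; -1; 0 } ⇒ simplest -25/8
RRRRBBBB: Left { -4; -7/2; -13/4; -25/8 }, Right { -3; -2; -1; 0 } ⇒ simplest -49/16
RRRRBBBBB: Left { -4; -7/2; -13/4; -25/8; -49/16 }, Right { -3; -2; -1; 0 } ⇒ simplest -97/32
RRRRBBBBBR: Left { -4; -7/2; -13/4; -25/8; -49/16 }, Right { -97/32; -3; -2; -1; 0 } ⇒ simplest -195/64
RRRRBBBBBRB: Left { -4; -7/2; -13/4; -25/8; -49/16; -195/64 }, Right { -97/32; -3; -2; -1; 0 } ⇒ simplest -389/128
RRRRBBBBBRBB: Left { -4; -7/2; -13/4; -25/8; -49/16; -195/64; -389/128 }, Right { -97/32; -3; -2; -1; 0 } ⇒ simplest -777/256
RRRRBBBBBRBBR: Left { -4; -7/2; -13/4; -25/8; -49/16; -195/64; -389/128 }, Right { -777/256; -97/32; -3; -2; -1; 0 } ⇒ simplest -1555/512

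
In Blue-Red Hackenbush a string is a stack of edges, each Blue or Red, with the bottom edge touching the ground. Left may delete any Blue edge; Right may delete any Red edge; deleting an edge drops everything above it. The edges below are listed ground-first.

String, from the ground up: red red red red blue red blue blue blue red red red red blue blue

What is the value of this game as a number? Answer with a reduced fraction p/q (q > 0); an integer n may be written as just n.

step 1: add red to get r; options L={ none } R={ 0 } → -1
step 2: add red to get rr; options L={ none } R={ -1, 0 } → -2
step 3: add red to get rrr; options L={ none } R={ -2, -1, 0 } → -3
step 4: add red to get rrrr; options L={ none } R={ -3, -2, -1, 0 } → -4
step 5: add blue to get rrrrb; options L={ -4 } R={ -3, -2, -1, 0 } → -7/2
step 6: add red to get rrrrbr; options L={ -4 } R={ -7/2, -3, -2, -1, 0 } → -15/4
step 7: add blue to get rrrrbrb; options L={ -4, -15/4 } R={ -7/2, -3, -2, -1, 0 } → -29/8
step 8: add blue to get rrrrbrbb; options L={ -4, -15/4, -29/8 } R={ -7/2, -3, -2, -1, 0 } → -57/16
step 9: add blue to get rrrrbrbbb; options L={ -4, -15/4, -29/8, -57/16 } R={ -7/2, -3, -2, -1, 0 } → -113/32
step 10: add red to get rrrrbrbbbr; options L={ -4, -15/4, -29/8, -57/16 } R={ -113/32, -7/2, -3, -2, -1, 0 } → -227/64
step 11: add red to get rrrrbrbbbrr; options L={ -4, -15/4, -29/8, -57/16 } R={ -227/64, -113/32, -7/2, -3, -2, -1, 0 } → -455/128
step 12: add red to get rrrrbrbbbrrr; options L={ -4, -15/4, -29/8, -57/16 } R={ -455/128, -227/64, -113/32, -7/2, -3, -2, -1, 0 } → -911/256
step 13: add red to get rrrrbrbbbrrrr; options L={ -4, -15/4, -29/8, -57/16 } R={ -911/256, -455/128, -227/64, -113/32, -7/2, -3, -2, -1, 0 } → -1823/512
step 14: add blue to get rrrrbrbbbrrrrb; options L={ -4, -15/4, -29/8, -57/16, -1823/512 } R={ -911/256, -455/128, -227/64, -113/32, -7/2, -3, -2, -1, 0 } → -3645/1024
step 15: add blue to get rrrrbrbbbrrrrbb; options L={ -4, -15/4, -29/8, -57/16, -1823/512, -3645/1024 } R={ -911/256, -455/128, -227/64, -113/32, -7/2, -3, -2, -1, 0 } → -7289/2048

-7289/2048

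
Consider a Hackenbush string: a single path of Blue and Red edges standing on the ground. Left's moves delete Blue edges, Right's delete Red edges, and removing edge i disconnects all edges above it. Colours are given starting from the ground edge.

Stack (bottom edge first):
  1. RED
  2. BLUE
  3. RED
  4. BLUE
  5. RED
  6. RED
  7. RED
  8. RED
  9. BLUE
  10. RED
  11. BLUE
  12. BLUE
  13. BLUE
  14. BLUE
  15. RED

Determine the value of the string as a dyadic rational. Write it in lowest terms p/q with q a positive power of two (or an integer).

1 of 15 · R · max L −∞ · min R 0 => -1
2 of 15 · RB · max L -1 · min R 0 => -1/2
3 of 15 · RBR · max L -1 · min R -1/2 => -3/4
4 of 15 · RBRB · max L -3/4 · min R -1/2 => -5/8
5 of 15 · RBRBR · max L -3/4 · min R -5/8 => -11/16
6 of 15 · RBRBRR · max L -3/4 · min R -11/16 => -23/32
7 of 15 · RBRBRRR · max L -3/4 · min R -23/32 => -47/64
8 of 15 · RBRBRRRR · max L -3/4 · min R -47/64 => -95/128
9 of 15 · RBRBRRRRB · max L -95/128 · min R -47/64 => -189/256
10 of 15 · RBRBRRRRBR · max L -95/128 · min R -189/256 => -379/512
11 of 15 · RBRBRRRRBRB · max L -379/512 · min R -189/256 => -757/1024
12 of 15 · RBRBRRRRBRBB · max L -757/1024 · min R -189/256 => -1513/2048
13 of 15 · RBRBRRRRBRBBB · max L -1513/2048 · min R -189/256 => -3025/4096
14 of 15 · RBRBRRRRBRBBBB · max L -3025/4096 · min R -189/256 => -6049/8192
15 of 15 · RBRBRRRRBRBBBBR · max L -3025/4096 · min R -6049/8192 => -12099/16384

-12099/16384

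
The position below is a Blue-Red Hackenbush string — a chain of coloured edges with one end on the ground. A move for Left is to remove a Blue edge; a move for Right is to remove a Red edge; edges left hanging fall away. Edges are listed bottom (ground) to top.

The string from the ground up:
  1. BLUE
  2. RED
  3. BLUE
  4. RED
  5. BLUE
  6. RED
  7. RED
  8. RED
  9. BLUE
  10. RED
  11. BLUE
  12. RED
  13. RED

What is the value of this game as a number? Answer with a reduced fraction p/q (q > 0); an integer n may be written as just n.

2601/4096

Build val(s[:k]) for k = 1..13, string s = BLUE RED BLUE RED BLUE RED RED RED BLUE RED BLUE RED RED.
B: Left { 0 }, Right { (no moves) } → simplest 1
BR: Left { 0 }, Right { 1 } → simplest 1/2
BRB: Left { 0; 1/2 }, Right { 1 } → simplest 3/4
BRBR: Left { 0; 1/2 }, Right { 3/4; 1 } → simplest 5/8
BRBRB: Left { 0; 1/2; 5/8 }, Right { 3/4; 1 } → simplest 11/16
BRBRBR: Left { 0; 1/2; 5/8 }, Right { 11/16; 3/4; 1 } → simplest 21/32
BRBRBRR: Left { 0; 1/2; 5/8 }, Right { 21/32; 11/16; 3/4; 1 } → simplest 41/64
BRBRBRRR: Left { 0; 1/2; 5/8 }, Right { 41/64; 21/32; 11/16; 3/4; 1 } → simplest 81/128
BRBRBRRRB: Left { 0; 1/2; 5/8; 81/128 }, Right { 41/64; 21/32; 11/16; 3/4; 1 } → simplest 163/256
BRBRBRRRBR: Left { 0; 1/2; 5/8; 81/128 }, Right { 163/256; 41/64; 21/32; 11/16; 3/4; 1 } → simplest 325/512
BRBRBRRRBRB: Left { 0; 1/2; 5/8; 81/128; 325/512 }, Right { 163/256; 41/64; 21/32; 11/16; 3/4; 1 } → simplest 651/1024
BRBRBRRRBRBR: Left { 0; 1/2; 5/8; 81/128; 325/512 }, Right { 651/1024; 163/256; 41/64; 21/32; 11/16; 3/4; 1 } → simplest 1301/2048
BRBRBRRRBRBRR: Left { 0; 1/2; 5/8; 81/128; 325/512 }, Right { 1301/2048; 651/1024; 163/256; 41/64; 21/32; 11/16; 3/4; 1 } → simplest 2601/4096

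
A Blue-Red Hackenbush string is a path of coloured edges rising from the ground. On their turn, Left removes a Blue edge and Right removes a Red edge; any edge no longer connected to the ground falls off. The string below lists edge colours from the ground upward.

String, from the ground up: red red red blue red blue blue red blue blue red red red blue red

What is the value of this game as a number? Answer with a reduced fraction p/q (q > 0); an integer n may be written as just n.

step 1: add red to get r; options L={ · } R={ 0 } so -1
step 2: add red to get rr; options L={ · } R={ -1; 0 } so -2
step 3: add red to get rrr; options L={ · } R={ -2; -1; 0 } so -3
step 4: add blue to get rrrb; options L={ -3 } R={ -2; -1; 0 } so -5/2
step 5: add red to get rrrbr; options L={ -3 } R={ -5/2; -2; -1; 0 } so -11/4
step 6: add blue to get rrrbrb; options L={ -3; -11/4 } R={ -5/2; -2; -1; 0 } so -21/8
step 7: add blue to get rrrbrbb; options L={ -3; -11/4; -21/8 } R={ -5/2; -2; -1; 0 } so -41/16
step 8: add red to get rrrbrbbr; options L={ -3; -11/4; -21/8 } R={ -41/16; -5/2; -2; -1; 0 } so -83/32
step 9: add blue to get rrrbrbbrb; options L={ -3; -11/4; -21/8; -83/32 } R={ -41/16; -5/2; -2; -1; 0 } so -165/64
step 10: add blue to get rrrbrbbrbb; options L={ -3; -11/4; -21/8; -83/32; -165/64 } R={ -41/16; -5/2; -2; -1; 0 } so -329/128
step 11: add red to get rrrbrbbrbbr; options L={ -3; -11/4; -21/8; -83/32; -165/64 } R={ -329/128; -41/16; -5/2; -2; -1; 0 } so -659/256
step 12: add red to get rrrbrbbrbbrr; options L={ -3; -11/4; -21/8; -83/32; -165/64 } R={ -659/256; -329/128; -41/16; -5/2; -2; -1; 0 } so -1319/512
step 13: add red to get rrrbrbbrbbrrr; options L={ -3; -11/4; -21/8; -83/32; -165/64 } R={ -1319/512; -659/256; -329/128; -41/16; -5/2; -2; -1; 0 } so -2639/1024
step 14: add blue to get rrrbrbbrbbrrrb; options L={ -3; -11/4; -21/8; -83/32; -165/64; -2639/1024 } R={ -1319/512; -659/256; -329/128; -41/16; -5/2; -2; -1; 0 } so -5277/2048
step 15: add red to get rrrbrbbrbbrrrbr; options L={ -3; -11/4; -21/8; -83/32; -165/64; -2639/1024 } R={ -5277/2048; -1319/512; -659/256; -329/128; -41/16; -5/2; -2; -1; 0 } so -10555/4096

-10555/4096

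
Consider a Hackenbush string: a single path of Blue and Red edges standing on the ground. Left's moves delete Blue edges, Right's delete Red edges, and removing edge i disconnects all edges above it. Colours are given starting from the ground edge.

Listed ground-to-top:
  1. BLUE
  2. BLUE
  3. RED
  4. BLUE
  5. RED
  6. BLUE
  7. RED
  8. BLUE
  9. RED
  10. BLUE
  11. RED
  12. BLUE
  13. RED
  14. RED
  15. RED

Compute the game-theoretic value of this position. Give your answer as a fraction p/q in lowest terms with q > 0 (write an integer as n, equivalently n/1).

13649/8192

Recurse on prefixes of the 15-edge string BLUE BLUE RED BLUE RED BLUE RED BLUE RED BLUE RED BLUE RED RED RED:
1 of 15 · B · max L 0 · min R +∞ ⇒ 1
2 of 15 · BB · max L 1 · min R +∞ ⇒ 2
3 of 15 · BBR · max L 1 · min R 2 ⇒ 3/2
4 of 15 · BBRB · max L 3/2 · min R 2 ⇒ 7/4
5 of 15 · BBRBR · max L 3/2 · min R 7/4 ⇒ 13/8
6 of 15 · BBRBRB · max L 13/8 · min R 7/4 ⇒ 27/16
7 of 15 · BBRBRBR · max L 13/8 · min R 27/16 ⇒ 53/32
8 of 15 · BBRBRBRB · max L 53/32 · min R 27/16 ⇒ 107/64
9 of 15 · BBRBRBRBR · max L 53/32 · min R 107/64 ⇒ 213/128
10 of 15 · BBRBRBRBRB · max L 213/128 · min R 107/64 ⇒ 427/256
11 of 15 · BBRBRBRBRBR · max L 213/128 · min R 427/256 ⇒ 853/512
12 of 15 · BBRBRBRBRBRB · max L 853/512 · min R 427/256 ⇒ 1707/1024
13 of 15 · BBRBRBRBRBRBR · max L 853/512 · min R 1707/1024 ⇒ 3413/2048
14 of 15 · BBRBRBRBRBRBRR · max L 853/512 · min R 3413/2048 ⇒ 6825/4096
15 of 15 · BBRBRBRBRBRBRRR · max L 853/512 · min R 6825/4096 ⇒ 13649/8192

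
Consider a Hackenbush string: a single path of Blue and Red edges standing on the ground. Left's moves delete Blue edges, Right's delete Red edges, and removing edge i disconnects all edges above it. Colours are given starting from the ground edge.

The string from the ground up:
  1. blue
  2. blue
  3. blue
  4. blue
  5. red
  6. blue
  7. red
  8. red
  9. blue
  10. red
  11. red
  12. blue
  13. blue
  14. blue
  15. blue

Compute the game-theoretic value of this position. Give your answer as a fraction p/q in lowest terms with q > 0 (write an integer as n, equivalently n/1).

Prefix values for blue blue blue blue red blue red red blue red red blue blue blue blue via {L|R} + simplicity:
step 1: add blue to get b; options L={ 0 } R={  } ⇒ 1
step 2: add blue to get bb; options L={ 0,1 } R={  } ⇒ 2
step 3: add blue to get bbb; options L={ 0,1,2 } R={  } ⇒ 3
step 4: add blue to get bbbb; options L={ 0,1,2,3 } R={  } ⇒ 4
step 5: add red to get bbbbr; options L={ 0,1,2,3 } R={ 4 } ⇒ 7/2
step 6: add blue to get bbbbrb; options L={ 0,1,2,3,7/2 } R={ 4 } ⇒ 15/4
step 7: add red to get bbbbrbr; options L={ 0,1,2,3,7/2 } R={ 15/4,4 } ⇒ 29/8
step 8: add red to get bbbbrbrr; options L={ 0,1,2,3,7/2 } R={ 29/8,15/4,4 } ⇒ 57/16
step 9: add blue to get bbbbrbrrb; options L={ 0,1,2,3,7/2,57/16 } R={ 29/8,15/4,4 } ⇒ 115/32
step 10: add red to get bbbbrbrrbr; options L={ 0,1,2,3,7/2,57/16 } R={ 115/32,29/8,15/4,4 } ⇒ 229/64
step 11: add red to get bbbbrbrrbrr; options L={ 0,1,2,3,7/2,57/16 } R={ 229/64,115/32,29/8,15/4,4 } ⇒ 457/128
step 12: add blue to get bbbbrbrrbrrb; options L={ 0,1,2,3,7/2,57/16,457/128 } R={ 229/64,115/32,29/8,15/4,4 } ⇒ 915/256
step 13: add blue to get bbbbrbrrbrrbb; options L={ 0,1,2,3,7/2,57/16,457/128,915/256 } R={ 229/64,115/32,29/8,15/4,4 } ⇒ 1831/512
step 14: add blue to get bbbbrbrrbrrbbb; options L={ 0,1,2,3,7/2,57/16,457/128,915/256,1831/512 } R={ 229/64,115/32,29/8,15/4,4 } ⇒ 3663/1024
step 15: add blue to get bbbbrbrrbrrbbbb; options L={ 0,1,2,3,7/2,57/16,457/128,915/256,1831/512,3663/1024 } R={ 229/64,115/32,29/8,15/4,4 } ⇒ 7327/2048

7327/2048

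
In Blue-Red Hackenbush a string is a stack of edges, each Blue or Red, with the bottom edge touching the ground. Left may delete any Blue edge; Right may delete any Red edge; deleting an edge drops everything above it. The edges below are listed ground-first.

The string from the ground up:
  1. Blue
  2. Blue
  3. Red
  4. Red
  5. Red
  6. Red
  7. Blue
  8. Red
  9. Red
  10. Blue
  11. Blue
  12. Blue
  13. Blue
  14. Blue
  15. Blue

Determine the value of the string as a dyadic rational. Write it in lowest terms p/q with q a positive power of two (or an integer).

8831/8192

Prefix values for Blue Blue Red Red Red Red Blue Red Red Blue Blue Blue Blue Blue Blue via {L|R} + simplicity:
1 of 15 · B · max L 0 · min R +∞ ⇒ 1
2 of 15 · BB · max L 1 · min R +∞ ⇒ 2
3 of 15 · BBR · max L 1 · min R 2 ⇒ 3/2
4 of 15 · BBRR · max L 1 · min R 3/2 ⇒ 5/4
5 of 15 · BBRRR · max L 1 · min R 5/4 ⇒ 9/8
6 of 15 · BBRRRR · max L 1 · min R 9/8 ⇒ 17/16
7 of 15 · BBRRRRB · max L 17/16 · min R 9/8 ⇒ 35/32
8 of 15 · BBRRRRBR · max L 17/16 · min R 35/32 ⇒ 69/64
9 of 15 · BBRRRRBRR · max L 17/16 · min R 69/64 ⇒ 137/128
10 of 15 · BBRRRRBRRB · max L 137/128 · min R 69/64 ⇒ 275/256
11 of 15 · BBRRRRBRRBB · max L 275/256 · min R 69/64 ⇒ 551/512
12 of 15 · BBRRRRBRRBBB · max L 551/512 · min R 69/64 ⇒ 1103/1024
13 of 15 · BBRRRRBRRBBBB · max L 1103/1024 · min R 69/64 ⇒ 2207/2048
14 of 15 · BBRRRRBRRBBBBB · max L 2207/2048 · min R 69/64 ⇒ 4415/4096
15 of 15 · BBRRRRBRRBBBBBB · max L 4415/4096 · min R 69/64 ⇒ 8831/8192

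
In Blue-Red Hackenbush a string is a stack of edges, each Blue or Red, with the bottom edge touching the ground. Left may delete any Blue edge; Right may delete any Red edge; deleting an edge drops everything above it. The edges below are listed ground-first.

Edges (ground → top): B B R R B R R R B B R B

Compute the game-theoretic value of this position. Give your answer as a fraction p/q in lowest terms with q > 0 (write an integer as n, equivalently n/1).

1 of 12 · B · max L 0 · min R +∞ gives 1
2 of 12 · BB · max L 1 · min R +∞ gives 2
3 of 12 · BBR · max L 1 · min R 2 gives 3/2
4 of 12 · BBRR · max L 1 · min R 3/2 gives 5/4
5 of 12 · BBRRB · max L 5/4 · min R 3/2 gives 11/8
6 of 12 · BBRRBR · max L 5/4 · min R 11/8 gives 21/16
7 of 12 · BBRRBRR · max L 5/4 · min R 21/16 gives 41/32
8 of 12 · BBRRBRRR · max L 5/4 · min R 41/32 gives 81/64
9 of 12 · BBRRBRRRB · max L 81/64 · min R 41/32 gives 163/128
10 of 12 · BBRRBRRRBB · max L 163/128 · min R 41/32 gives 327/256
11 of 12 · BBRRBRRRBBR · max L 163/128 · min R 327/256 gives 653/512
12 of 12 · BBRRBRRRBBRB · max L 653/512 · min R 327/256 gives 1307/1024

1307/1024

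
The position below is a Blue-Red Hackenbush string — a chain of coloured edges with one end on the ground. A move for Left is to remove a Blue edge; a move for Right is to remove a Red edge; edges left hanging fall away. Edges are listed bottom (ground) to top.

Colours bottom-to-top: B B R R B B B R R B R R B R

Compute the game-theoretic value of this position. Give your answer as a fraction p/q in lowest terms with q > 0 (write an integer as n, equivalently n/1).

g(B) = { 0 |  } gives 1
g(BB) = { 0,1 |  } gives 2
g(BBR) = { 0,1 | 2 } gives 3/2
g(BBRR) = { 0,1 | 3/2,2 } gives 5/4
g(BBRRB) = { 0,1,5/4 | 3/2,2 } gives 11/8
g(BBRRBB) = { 0,1,5/4,11/8 | 3/2,2 } gives 23/16
g(BBRRBBB) = { 0,1,5/4,11/8,23/16 | 3/2,2 } gives 47/32
g(BBRRBBBR) = { 0,1,5/4,11/8,23/16 | 47/32,3/2,2 } gives 93/64
g(BBRRBBBRR) = { 0,1,5/4,11/8,23/16 | 93/64,47/32,3/2,2 } gives 185/128
g(BBRRBBBRRB) = { 0,1,5/4,11/8,23/16,185/128 | 93/64,47/32,3/2,2 } gives 371/256
g(BBRRBBBRRBR) = { 0,1,5/4,11/8,23/16,185/128 | 371/256,93/64,47/32,3/2,2 } gives 741/512
g(BBRRBBBRRBRR) = { 0,1,5/4,11/8,23/16,185/128 | 741/512,371/256,93/64,47/32,3/2,2 } gives 1481/1024
g(BBRRBBBRRBRRB) = { 0,1,5/4,11/8,23/16,185/128,1481/1024 | 741/512,371/256,93/64,47/32,3/2,2 } gives 2963/2048
g(BBRRBBBRRBRRBR) = { 0,1,5/4,11/8,23/16,185/128,1481/1024 | 2963/2048,741/512,371/256,93/64,47/32,3/2,2 } gives 5925/4096

5925/4096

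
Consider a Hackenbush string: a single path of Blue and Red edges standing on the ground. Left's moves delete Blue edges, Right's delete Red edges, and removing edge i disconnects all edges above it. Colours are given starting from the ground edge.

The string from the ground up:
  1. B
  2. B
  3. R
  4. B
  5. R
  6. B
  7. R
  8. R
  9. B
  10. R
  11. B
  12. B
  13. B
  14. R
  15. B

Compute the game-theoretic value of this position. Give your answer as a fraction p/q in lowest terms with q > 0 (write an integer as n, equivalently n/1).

13499/8192

Prefix values for B B R B R B R R B R B B B R B via {L|R} + simplicity:
v(B) = { 0 | · } = 1
v(BB) = { 0,1 | · } = 2
v(BBR) = { 0,1 | 2 } = 3/2
v(BBRB) = { 0,1,3/2 | 2 } = 7/4
v(BBRBR) = { 0,1,3/2 | 7/4,2 } = 13/8
v(BBRBRB) = { 0,1,3/2,13/8 | 7/4,2 } = 27/16
v(BBRBRBR) = { 0,1,3/2,13/8 | 27/16,7/4,2 } = 53/32
v(BBRBRBRR) = { 0,1,3/2,13/8 | 53/32,27/16,7/4,2 } = 105/64
v(BBRBRBRRB) = { 0,1,3/2,13/8,105/64 | 53/32,27/16,7/4,2 } = 211/128
v(BBRBRBRRBR) = { 0,1,3/2,13/8,105/64 | 211/128,53/32,27/16,7/4,2 } = 421/256
v(BBRBRBRRBRB) = { 0,1,3/2,13/8,105/64,421/256 | 211/128,53/32,27/16,7/4,2 } = 843/512
v(BBRBRBRRBRBB) = { 0,1,3/2,13/8,105/64,421/256,843/512 | 211/128,53/32,27/16,7/4,2 } = 1687/1024
v(BBRBRBRRBRBBB) = { 0,1,3/2,13/8,105/64,421/256,843/512,1687/1024 | 211/128,53/32,27/16,7/4,2 } = 3375/2048
v(BBRBRBRRBRBBBR) = { 0,1,3/2,13/8,105/64,421/256,843/512,1687/1024 | 3375/2048,211/128,53/32,27/16,7/4,2 } = 6749/4096
v(BBRBRBRRBRBBBRB) = { 0,1,3/2,13/8,105/64,421/256,843/512,1687/1024,6749/4096 | 3375/2048,211/128,53/32,27/16,7/4,2 } = 13499/8192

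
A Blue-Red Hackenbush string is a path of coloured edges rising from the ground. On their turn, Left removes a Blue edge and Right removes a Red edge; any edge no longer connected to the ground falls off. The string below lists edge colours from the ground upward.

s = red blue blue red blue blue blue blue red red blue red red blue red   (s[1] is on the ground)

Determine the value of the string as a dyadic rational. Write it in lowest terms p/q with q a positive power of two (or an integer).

-4315/16384

Prefix values for red blue blue red blue blue blue blue red red blue red red blue red via {L|R} + simplicity:
value_1 [r]  L=[∅]  R=[0]  so -1
value_2 [rb]  L=[-1]  R=[0]  so -1/2
value_3 [rbb]  L=[-1,-1/2]  R=[0]  so -1/4
value_4 [rbbr]  L=[-1,-1/2]  R=[-1/4,0]  so -3/8
value_5 [rbbrb]  L=[-1,-1/2,-3/8]  R=[-1/4,0]  so -5/16
value_6 [rbbrbb]  L=[-1,-1/2,-3/8,-5/16]  R=[-1/4,0]  so -9/32
value_7 [rbbrbbb]  L=[-1,-1/2,-3/8,-5/16,-9/32]  R=[-1/4,0]  so -17/64
value_8 [rbbrbbbb]  L=[-1,-1/2,-3/8,-5/16,-9/32,-17/64]  R=[-1/4,0]  so -33/128
value_9 [rbbrbbbbr]  L=[-1,-1/2,-3/8,-5/16,-9/32,-17/64]  R=[-33/128,-1/4,0]  so -67/256
value_10 [rbbrbbbbrr]  L=[-1,-1/2,-3/8,-5/16,-9/32,-17/64]  R=[-67/256,-33/128,-1/4,0]  so -135/512
value_11 [rbbrbbbbrrb]  L=[-1,-1/2,-3/8,-5/16,-9/32,-17/64,-135/512]  R=[-67/256,-33/128,-1/4,0]  so -269/1024
value_12 [rbbrbbbbrrbr]  L=[-1,-1/2,-3/8,-5/16,-9/32,-17/64,-135/512]  R=[-269/1024,-67/256,-33/128,-1/4,0]  so -539/2048
value_13 [rbbrbbbbrrbrr]  L=[-1,-1/2,-3/8,-5/16,-9/32,-17/64,-135/512]  R=[-539/2048,-269/1024,-67/256,-33/128,-1/4,0]  so -1079/4096
value_14 [rbbrbbbbrrbrrb]  L=[-1,-1/2,-3/8,-5/16,-9/32,-17/64,-135/512,-1079/4096]  R=[-539/2048,-269/1024,-67/256,-33/128,-1/4,0]  so -2157/8192
value_15 [rbbrbbbbrrbrrbr]  L=[-1,-1/2,-3/8,-5/16,-9/32,-17/64,-135/512,-1079/4096]  R=[-2157/8192,-539/2048,-269/1024,-67/256,-33/128,-1/4,0]  so -4315/16384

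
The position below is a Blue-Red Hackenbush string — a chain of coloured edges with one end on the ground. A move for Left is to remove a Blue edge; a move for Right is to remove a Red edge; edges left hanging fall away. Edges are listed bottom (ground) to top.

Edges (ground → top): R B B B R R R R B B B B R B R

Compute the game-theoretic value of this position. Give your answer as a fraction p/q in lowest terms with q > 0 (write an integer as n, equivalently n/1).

-3851/16384

step 1: add R to get R; options L={ · } R={ 0 } — -1
step 2: add B to get RB; options L={ -1 } R={ 0 } — -1/2
step 3: add B to get RBB; options L={ -1, -1/2 } R={ 0 } — -1/4
step 4: add B to get RBBB; options L={ -1, -1/2, -1/4 } R={ 0 } — -1/8
step 5: add R to get RBBBR; options L={ -1, -1/2, -1/4 } R={ -1/8, 0 } — -3/16
step 6: add R to get RBBBRR; options L={ -1, -1/2, -1/4 } R={ -3/16, -1/8, 0 } — -7/32
step 7: add R to get RBBBRRR; options L={ -1, -1/2, -1/4 } R={ -7/32, -3/16, -1/8, 0 } — -15/64
step 8: add R to get RBBBRRRR; options L={ -1, -1/2, -1/4 } R={ -15/64, -7/32, -3/16, -1/8, 0 } — -31/128
step 9: add B to get RBBBRRRRB; options L={ -1, -1/2, -1/4, -31/128 } R={ -15/64, -7/32, -3/16, -1/8, 0 } — -61/256
step 10: add B to get RBBBRRRRBB; options L={ -1, -1/2, -1/4, -31/128, -61/256 } R={ -15/64, -7/32, -3/16, -1/8, 0 } — -121/512
step 11: add B to get RBBBRRRRBBB; options L={ -1, -1/2, -1/4, -31/128, -61/256, -121/512 } R={ -15/64, -7/32, -3/16, -1/8, 0 } — -241/1024
step 12: add B to get RBBBRRRRBBBB; options L={ -1, -1/2, -1/4, -31/128, -61/256, -121/512, -241/1024 } R={ -15/64, -7/32, -3/16, -1/8, 0 } — -481/2048
step 13: add R to get RBBBRRRRBBBBR; options L={ -1, -1/2, -1/4, -31/128, -61/256, -121/512, -241/1024 } R={ -481/2048, -15/64, -7/32, -3/16, -1/8, 0 } — -963/4096
step 14: add B to get RBBBRRRRBBBBRB; options L={ -1, -1/2, -1/4, -31/128, -61/256, -121/512, -241/1024, -963/4096 } R={ -481/2048, -15/64, -7/32, -3/16, -1/8, 0 } — -1925/8192
step 15: add R to get RBBBRRRRBBBBRBR; options L={ -1, -1/2, -1/4, -31/128, -61/256, -121/512, -241/1024, -963/4096 } R={ -1925/8192, -481/2048, -15/64, -7/32, -3/16, -1/8, 0 } — -3851/16384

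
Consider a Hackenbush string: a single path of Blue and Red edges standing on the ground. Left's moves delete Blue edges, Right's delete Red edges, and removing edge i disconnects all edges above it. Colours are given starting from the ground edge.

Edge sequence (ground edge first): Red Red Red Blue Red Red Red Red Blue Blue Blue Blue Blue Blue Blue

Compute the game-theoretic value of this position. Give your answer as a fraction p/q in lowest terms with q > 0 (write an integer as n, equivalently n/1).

-12033/4096

Build value(s[:k]) for k = 1..15, string s = Red Red Red Blue Red Red Red Red Blue Blue Blue Blue Blue Blue Blue.
value(R) = { none | 0 } ⇒ -1
value(RR) = { none | -1,0 } ⇒ -2
value(RRR) = { none | -2,-1,0 } ⇒ -3
value(RRRB) = { -3 | -2,-1,0 } ⇒ -5/2
value(RRRBR) = { -3 | -5/2,-2,-1,0 } ⇒ -11/4
value(RRRBRR) = { -3 | -11/4,-5/2,-2,-1,0 } ⇒ -23/8
value(RRRBRRR) = { -3 | -23/8,-11/4,-5/2,-2,-1,0 } ⇒ -47/16
value(RRRBRRRR) = { -3 | -47/16,-23/8,-11/4,-5/2,-2,-1,0 } ⇒ -95/32
value(RRRBRRRRB) = { -3,-95/32 | -47/16,-23/8,-11/4,-5/2,-2,-1,0 } ⇒ -189/64
value(RRRBRRRRBB) = { -3,-95/32,-189/64 | -47/16,-23/8,-11/4,-5/2,-2,-1,0 } ⇒ -377/128
value(RRRBRRRRBBB) = { -3,-95/32,-189/64,-377/128 | -47/16,-23/8,-11/4,-5/2,-2,-1,0 } ⇒ -753/256
value(RRRBRRRRBBBB) = { -3,-95/32,-189/64,-377/128,-753/256 | -47/16,-23/8,-11/4,-5/2,-2,-1,0 } ⇒ -1505/512
value(RRRBRRRRBBBBB) = { -3,-95/32,-189/64,-377/128,-753/256,-1505/512 | -47/16,-23/8,-11/4,-5/2,-2,-1,0 } ⇒ -3009/1024
value(RRRBRRRRBBBBBB) = { -3,-95/32,-189/64,-377/128,-753/256,-1505/512,-3009/1024 | -47/16,-23/8,-11/4,-5/2,-2,-1,0 } ⇒ -6017/2048
value(RRRBRRRRBBBBBBB) = { -3,-95/32,-189/64,-377/128,-753/256,-1505/512,-3009/1024,-6017/2048 | -47/16,-23/8,-11/4,-5/2,-2,-1,0 } ⇒ -12033/4096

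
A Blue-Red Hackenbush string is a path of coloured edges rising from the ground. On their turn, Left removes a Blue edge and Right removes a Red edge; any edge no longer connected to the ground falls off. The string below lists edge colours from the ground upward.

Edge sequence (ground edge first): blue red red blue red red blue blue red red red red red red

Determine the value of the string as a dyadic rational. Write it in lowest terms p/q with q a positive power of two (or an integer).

2433/8192

Build G(s[:k]) for k = 1..14, string s = blue red red blue red red blue blue red red red red red red.
G(b) = { 0 | (no moves) } so 1
G(br) = { 0 | 1 } so 1/2
G(brr) = { 0 | 1/2,1 } so 1/4
G(brrb) = { 0,1/4 | 1/2,1 } so 3/8
G(brrbr) = { 0,1/4 | 3/8,1/2,1 } so 5/16
G(brrbrr) = { 0,1/4 | 5/16,3/8,1/2,1 } so 9/32
G(brrbrrb) = { 0,1/4,9/32 | 5/16,3/8,1/2,1 } so 19/64
G(brrbrrbb) = { 0,1/4,9/32,19/64 | 5/16,3/8,1/2,1 } so 39/128
G(brrbrrbbr) = { 0,1/4,9/32,19/64 | 39/128,5/16,3/8,1/2,1 } so 77/256
G(brrbrrbbrr) = { 0,1/4,9/32,19/64 | 77/256,39/128,5/16,3/8,1/2,1 } so 153/512
G(brrbrrbbrrr) = { 0,1/4,9/32,19/64 | 153/512,77/256,39/128,5/16,3/8,1/2,1 } so 305/1024
G(brrbrrbbrrrr) = { 0,1/4,9/32,19/64 | 305/1024,153/512,77/256,39/128,5/16,3/8,1/2,1 } so 609/2048
G(brrbrrbbrrrrr) = { 0,1/4,9/32,19/64 | 609/2048,305/1024,153/512,77/256,39/128,5/16,3/8,1/2,1 } so 1217/4096
G(brrbrrbbrrrrrr) = { 0,1/4,9/32,19/64 | 1217/4096,609/2048,305/1024,153/512,77/256,39/128,5/16,3/8,1/2,1 } so 2433/8192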